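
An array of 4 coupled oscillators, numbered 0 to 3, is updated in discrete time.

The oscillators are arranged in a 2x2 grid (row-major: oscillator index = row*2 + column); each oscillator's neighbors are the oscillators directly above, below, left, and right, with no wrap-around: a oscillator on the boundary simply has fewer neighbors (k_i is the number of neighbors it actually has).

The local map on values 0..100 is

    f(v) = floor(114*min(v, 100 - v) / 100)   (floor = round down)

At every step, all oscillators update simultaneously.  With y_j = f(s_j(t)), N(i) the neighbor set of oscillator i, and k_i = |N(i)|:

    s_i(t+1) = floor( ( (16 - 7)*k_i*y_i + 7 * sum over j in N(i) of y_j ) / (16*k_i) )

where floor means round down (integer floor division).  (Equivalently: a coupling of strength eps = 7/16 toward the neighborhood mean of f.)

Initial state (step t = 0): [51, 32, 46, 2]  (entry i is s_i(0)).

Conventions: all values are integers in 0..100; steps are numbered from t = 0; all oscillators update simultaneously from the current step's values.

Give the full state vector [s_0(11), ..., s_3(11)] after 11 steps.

Simulating step by step:
t=0: [51, 32, 46, 2]
t=1: [50, 32, 41, 20]
t=2: [50, 37, 43, 30]
t=3: [51, 43, 47, 39]
t=4: [53, 49, 51, 47]
t=5: [53, 54, 54, 53]
t=6: [52, 52, 52, 52]
t=7: [54, 54, 54, 54]
t=8: [52, 52, 52, 52]
t=9: [54, 54, 54, 54]
t=10: [52, 52, 52, 52]
t=11: [54, 54, 54, 54]

Answer: [54, 54, 54, 54]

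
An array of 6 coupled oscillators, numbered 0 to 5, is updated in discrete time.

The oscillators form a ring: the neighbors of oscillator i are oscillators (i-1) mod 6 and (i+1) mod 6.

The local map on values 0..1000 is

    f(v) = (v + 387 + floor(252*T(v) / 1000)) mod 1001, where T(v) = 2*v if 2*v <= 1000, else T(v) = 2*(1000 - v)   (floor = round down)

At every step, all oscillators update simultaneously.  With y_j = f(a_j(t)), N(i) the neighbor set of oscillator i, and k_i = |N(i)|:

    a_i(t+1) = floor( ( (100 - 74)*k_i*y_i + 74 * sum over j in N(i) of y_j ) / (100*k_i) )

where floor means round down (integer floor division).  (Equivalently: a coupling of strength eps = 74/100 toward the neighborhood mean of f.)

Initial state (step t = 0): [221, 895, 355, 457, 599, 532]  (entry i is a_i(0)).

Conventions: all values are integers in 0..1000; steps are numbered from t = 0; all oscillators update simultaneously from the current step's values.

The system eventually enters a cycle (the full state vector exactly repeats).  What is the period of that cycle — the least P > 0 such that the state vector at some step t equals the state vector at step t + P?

Simulating step by step:
t=0: [221, 895, 355, 457, 599, 532]
t=1: [366, 693, 389, 428, 132, 375]
t=2: [681, 766, 349, 583, 514, 810]
t=3: [266, 491, 402, 436, 211, 212]
t=4: [511, 690, 318, 637, 459, 734]
t=5: [217, 433, 386, 401, 189, 147]
t=6: [424, 631, 631, 863, 765, 670]
t=7: [162, 135, 244, 256, 269, 165]
t=8: [617, 665, 699, 772, 726, 690]
t=9: [217, 216, 243, 250, 251, 225]
t=10: [716, 726, 740, 759, 749, 734]
t=11: [250, 250, 257, 260, 260, 253]
t=12: [764, 766, 771, 776, 773, 769]
t=13: [269, 269, 271, 272, 272, 270]
t=14: [791, 792, 793, 795, 794, 793]
t=15: [282, 282, 283, 283, 283, 282]
t=16: [811, 811, 811, 812, 811, 811]
t=17: [292, 292, 292, 292, 292, 292]
t=18: [826, 826, 826, 826, 826, 826]
t=19: [299, 299, 299, 299, 299, 299]
t=20: [836, 836, 836, 836, 836, 836]
t=21: [304, 304, 304, 304, 304, 304]
t=22: [844, 844, 844, 844, 844, 844]
t=23: [308, 308, 308, 308, 308, 308]
t=24: [850, 850, 850, 850, 850, 850]
t=25: [311, 311, 311, 311, 311, 311]
t=26: [854, 854, 854, 854, 854, 854]
t=27: [313, 313, 313, 313, 313, 313]
t=28: [857, 857, 857, 857, 857, 857]
t=29: [315, 315, 315, 315, 315, 315]
t=30: [860, 860, 860, 860, 860, 860]
t=31: [316, 316, 316, 316, 316, 316]
t=32: [862, 862, 862, 862, 862, 862]
t=33: [317, 317, 317, 317, 317, 317]
t=34: [863, 863, 863, 863, 863, 863]
t=35: [318, 318, 318, 318, 318, 318]
t=36: [865, 865, 865, 865, 865, 865]
t=37: [319, 319, 319, 319, 319, 319]
t=38: [866, 866, 866, 866, 866, 866]
t=39: [319, 319, 319, 319, 319, 319]

Answer: 2
Key observation: The state at step 37, [319, 319, 319, 319, 319, 319], reappears at step 39 — and no state repeats earlier — so the cycle the system enters has period 2.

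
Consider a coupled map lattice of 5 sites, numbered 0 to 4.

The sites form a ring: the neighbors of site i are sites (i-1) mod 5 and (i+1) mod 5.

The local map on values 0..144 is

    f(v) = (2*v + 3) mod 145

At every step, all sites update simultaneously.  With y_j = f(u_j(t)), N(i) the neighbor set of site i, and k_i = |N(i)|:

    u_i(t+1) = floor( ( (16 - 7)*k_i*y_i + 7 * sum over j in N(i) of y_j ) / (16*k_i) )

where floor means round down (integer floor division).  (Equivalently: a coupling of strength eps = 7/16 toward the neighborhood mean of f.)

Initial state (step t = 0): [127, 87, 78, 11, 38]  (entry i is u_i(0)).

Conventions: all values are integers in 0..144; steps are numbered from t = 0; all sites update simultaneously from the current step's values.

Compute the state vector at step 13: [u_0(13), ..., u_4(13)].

Answer: [79, 93, 105, 90, 83]

Derivation:
t=0: [127, 87, 78, 11, 38]
t=1: [87, 45, 20, 34, 74]
t=2: [39, 68, 60, 50, 25]
t=3: [87, 122, 122, 96, 70]
t=4: [71, 86, 90, 81, 98]
t=5: [18, 25, 32, 31, 34]
t=6: [49, 53, 63, 66, 62]
t=7: [108, 111, 125, 131, 123]
t=8: [81, 84, 104, 113, 100]
t=9: [29, 33, 61, 74, 55]
t=10: [74, 79, 86, 55, 78]
t=11: [9, 16, 45, 73, 33]
t=12: [34, 44, 60, 37, 44]
t=13: [79, 93, 105, 90, 83]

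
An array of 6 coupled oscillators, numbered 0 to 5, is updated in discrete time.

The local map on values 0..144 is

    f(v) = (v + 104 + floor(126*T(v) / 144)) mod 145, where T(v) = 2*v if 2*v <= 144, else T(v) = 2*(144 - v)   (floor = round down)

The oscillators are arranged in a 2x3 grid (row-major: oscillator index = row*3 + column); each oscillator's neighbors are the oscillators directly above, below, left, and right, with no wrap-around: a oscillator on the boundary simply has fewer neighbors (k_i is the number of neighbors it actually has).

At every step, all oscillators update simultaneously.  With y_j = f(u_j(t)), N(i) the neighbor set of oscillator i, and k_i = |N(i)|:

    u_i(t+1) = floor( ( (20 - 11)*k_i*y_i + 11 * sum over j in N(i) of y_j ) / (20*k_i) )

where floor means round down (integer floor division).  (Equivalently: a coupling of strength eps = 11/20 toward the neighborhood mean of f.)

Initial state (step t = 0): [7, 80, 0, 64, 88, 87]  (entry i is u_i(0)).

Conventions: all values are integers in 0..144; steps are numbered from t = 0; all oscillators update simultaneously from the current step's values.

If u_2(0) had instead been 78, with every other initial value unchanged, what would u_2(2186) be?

Simulating step by step:
t=0: [7, 80, 78, 64, 88, 87]
t=1: [94, 26, 4, 94, 25, 1]
t=2: [109, 65, 89, 108, 62, 86]
t=3: [131, 135, 102, 129, 107, 75]
t=4: [111, 117, 92, 117, 101, 76]
t=5: [124, 129, 100, 127, 107, 80]
t=6: [116, 121, 94, 119, 101, 75]
t=7: [122, 127, 98, 125, 106, 79]
t=8: [117, 122, 94, 121, 102, 76]
t=9: [121, 126, 98, 124, 105, 79]
t=10: [118, 123, 95, 122, 103, 76]
t=11: [120, 125, 97, 123, 104, 78]
t=12: [119, 124, 96, 122, 104, 77]
t=13: [119, 125, 97, 123, 104, 78]
t=14: [119, 124, 96, 122, 104, 77]

Answer: u_2(2186) = 96
Key observation: The state at step 12, [119, 124, 96, 122, 104, 77], reappears at step 14: the system is in a cycle of period 2 from step 12 on.  Therefore the state at step 2186 equals the state at step 12 + ((2186 - 12) mod 2) = 12, which is [119, 124, 96, 122, 104, 77].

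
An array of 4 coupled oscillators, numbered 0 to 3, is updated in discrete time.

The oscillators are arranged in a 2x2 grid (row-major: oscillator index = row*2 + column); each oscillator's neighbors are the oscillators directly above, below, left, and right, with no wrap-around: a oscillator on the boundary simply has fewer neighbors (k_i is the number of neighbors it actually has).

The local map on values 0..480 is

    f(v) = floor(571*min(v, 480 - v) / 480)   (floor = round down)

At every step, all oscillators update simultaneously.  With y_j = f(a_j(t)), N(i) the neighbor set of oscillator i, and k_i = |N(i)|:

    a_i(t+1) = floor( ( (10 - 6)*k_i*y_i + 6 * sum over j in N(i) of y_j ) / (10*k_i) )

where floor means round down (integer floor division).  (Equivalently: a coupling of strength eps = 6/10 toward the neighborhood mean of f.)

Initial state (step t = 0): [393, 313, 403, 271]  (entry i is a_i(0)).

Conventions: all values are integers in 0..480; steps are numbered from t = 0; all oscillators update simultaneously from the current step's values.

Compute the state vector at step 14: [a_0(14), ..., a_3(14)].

Answer: [284, 284, 284, 284]

Derivation:
t=0: [393, 313, 403, 271]
t=1: [127, 184, 141, 185]
t=2: [175, 198, 178, 203]
t=3: [217, 228, 219, 230]
t=4: [262, 267, 263, 268]
t=5: [256, 254, 256, 254]
t=6: [266, 267, 266, 267]
t=7: [253, 253, 253, 253]
t=8: [270, 270, 270, 270]
t=9: [249, 249, 249, 249]
t=10: [274, 274, 274, 274]
t=11: [245, 245, 245, 245]
t=12: [279, 279, 279, 279]
t=13: [239, 239, 239, 239]
t=14: [284, 284, 284, 284]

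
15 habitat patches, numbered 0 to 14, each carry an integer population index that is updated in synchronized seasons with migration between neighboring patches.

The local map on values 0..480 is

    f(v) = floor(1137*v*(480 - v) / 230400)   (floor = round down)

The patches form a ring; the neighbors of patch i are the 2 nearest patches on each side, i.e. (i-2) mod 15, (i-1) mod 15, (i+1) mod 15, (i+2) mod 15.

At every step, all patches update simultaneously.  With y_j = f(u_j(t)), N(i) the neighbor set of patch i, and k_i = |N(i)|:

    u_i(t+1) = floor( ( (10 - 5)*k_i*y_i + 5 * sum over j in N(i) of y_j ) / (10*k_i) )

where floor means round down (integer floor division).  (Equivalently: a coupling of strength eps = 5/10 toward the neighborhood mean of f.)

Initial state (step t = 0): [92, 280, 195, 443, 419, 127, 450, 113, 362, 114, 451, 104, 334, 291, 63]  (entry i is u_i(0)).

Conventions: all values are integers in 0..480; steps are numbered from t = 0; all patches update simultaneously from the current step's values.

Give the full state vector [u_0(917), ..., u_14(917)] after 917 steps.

Answer: [277, 277, 277, 277, 277, 277, 277, 277, 277, 277, 277, 277, 277, 277, 277]
Key observation: The state at step 6, [277, 277, 277, 277, 277, 277, 277, 277, 277, 277, 277, 277, 277, 277, 277], reappears at step 7: the system is in a cycle of period 1 from step 6 on.  Therefore the state at step 917 equals the state at step 6 + ((917 - 6) mod 1) = 6, which is [277, 277, 277, 277, 277, 277, 277, 277, 277, 277, 277, 277, 277, 277, 277].

Derivation:
t=0: [92, 280, 195, 443, 419, 127, 450, 113, 362, 114, 451, 104, 334, 291, 63]
t=1: [206, 220, 219, 152, 143, 170, 128, 189, 172, 186, 137, 193, 202, 227, 184]
t=2: [278, 275, 271, 255, 244, 252, 239, 262, 254, 264, 250, 269, 270, 278, 274]
t=3: [277, 278, 279, 282, 283, 283, 283, 281, 282, 281, 281, 280, 279, 277, 277]
t=4: [276, 276, 276, 275, 275, 275, 275, 275, 275, 275, 275, 275, 276, 276, 276]
t=5: [277, 277, 277, 277, 277, 278, 278, 278, 278, 278, 277, 277, 277, 277, 277]
t=6: [277, 277, 277, 277, 277, 277, 277, 277, 277, 277, 277, 277, 277, 277, 277]
t=7: [277, 277, 277, 277, 277, 277, 277, 277, 277, 277, 277, 277, 277, 277, 277]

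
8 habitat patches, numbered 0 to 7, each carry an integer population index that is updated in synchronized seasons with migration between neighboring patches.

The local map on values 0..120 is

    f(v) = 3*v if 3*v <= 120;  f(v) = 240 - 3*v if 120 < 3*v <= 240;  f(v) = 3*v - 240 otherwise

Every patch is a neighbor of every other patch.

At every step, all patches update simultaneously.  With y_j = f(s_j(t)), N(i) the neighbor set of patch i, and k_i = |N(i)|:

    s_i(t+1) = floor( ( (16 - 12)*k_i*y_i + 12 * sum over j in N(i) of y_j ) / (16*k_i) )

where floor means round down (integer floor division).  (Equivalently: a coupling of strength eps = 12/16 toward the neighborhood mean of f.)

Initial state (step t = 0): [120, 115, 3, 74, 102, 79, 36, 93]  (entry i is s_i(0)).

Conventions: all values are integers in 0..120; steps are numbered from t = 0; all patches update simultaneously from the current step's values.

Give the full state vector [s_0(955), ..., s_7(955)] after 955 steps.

Answer: [87, 87, 87, 87, 87, 87, 87, 87]
Key observation: The state at step 6, [51, 51, 51, 51, 51, 51, 51, 51], reappears at step 10: the system is in a cycle of period 4 from step 6 on.  Therefore the state at step 955 equals the state at step 6 + ((955 - 6) mod 4) = 7, which is [87, 87, 87, 87, 87, 87, 87, 87].

Derivation:
t=0: [120, 115, 3, 74, 102, 79, 36, 93]
t=1: [67, 65, 51, 52, 59, 50, 65, 55]
t=2: [62, 63, 69, 68, 65, 69, 63, 67]
t=3: [44, 43, 41, 41, 43, 41, 43, 42]
t=4: [112, 112, 113, 113, 112, 113, 112, 113]
t=5: [97, 97, 97, 97, 97, 97, 97, 97]
t=6: [51, 51, 51, 51, 51, 51, 51, 51]
t=7: [87, 87, 87, 87, 87, 87, 87, 87]
t=8: [21, 21, 21, 21, 21, 21, 21, 21]
t=9: [63, 63, 63, 63, 63, 63, 63, 63]
t=10: [51, 51, 51, 51, 51, 51, 51, 51]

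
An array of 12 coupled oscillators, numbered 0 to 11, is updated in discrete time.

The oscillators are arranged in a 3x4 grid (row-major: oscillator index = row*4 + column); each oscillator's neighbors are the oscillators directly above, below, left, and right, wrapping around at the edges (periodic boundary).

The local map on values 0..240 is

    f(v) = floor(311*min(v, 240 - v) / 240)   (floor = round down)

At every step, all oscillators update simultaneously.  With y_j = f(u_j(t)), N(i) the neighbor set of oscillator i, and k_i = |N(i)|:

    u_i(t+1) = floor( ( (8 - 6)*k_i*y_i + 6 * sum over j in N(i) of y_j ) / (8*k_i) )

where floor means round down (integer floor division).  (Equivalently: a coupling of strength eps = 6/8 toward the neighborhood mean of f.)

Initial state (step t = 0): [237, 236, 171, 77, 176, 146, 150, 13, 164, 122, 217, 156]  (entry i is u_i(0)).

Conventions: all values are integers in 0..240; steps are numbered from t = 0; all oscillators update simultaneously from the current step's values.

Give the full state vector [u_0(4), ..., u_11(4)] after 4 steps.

Answer: [150, 145, 146, 151, 148, 144, 143, 149, 148, 142, 143, 147]

Derivation:
t=0: [237, 236, 171, 77, 176, 146, 150, 13, 164, 122, 217, 156]
t=1: [54, 69, 68, 65, 65, 96, 76, 79, 89, 85, 94, 72]
t=2: [87, 95, 95, 87, 97, 102, 106, 92, 95, 111, 103, 102]
t=3: [118, 126, 125, 119, 122, 132, 129, 124, 126, 131, 133, 124]
t=4: [150, 145, 146, 151, 148, 144, 143, 149, 148, 142, 143, 147]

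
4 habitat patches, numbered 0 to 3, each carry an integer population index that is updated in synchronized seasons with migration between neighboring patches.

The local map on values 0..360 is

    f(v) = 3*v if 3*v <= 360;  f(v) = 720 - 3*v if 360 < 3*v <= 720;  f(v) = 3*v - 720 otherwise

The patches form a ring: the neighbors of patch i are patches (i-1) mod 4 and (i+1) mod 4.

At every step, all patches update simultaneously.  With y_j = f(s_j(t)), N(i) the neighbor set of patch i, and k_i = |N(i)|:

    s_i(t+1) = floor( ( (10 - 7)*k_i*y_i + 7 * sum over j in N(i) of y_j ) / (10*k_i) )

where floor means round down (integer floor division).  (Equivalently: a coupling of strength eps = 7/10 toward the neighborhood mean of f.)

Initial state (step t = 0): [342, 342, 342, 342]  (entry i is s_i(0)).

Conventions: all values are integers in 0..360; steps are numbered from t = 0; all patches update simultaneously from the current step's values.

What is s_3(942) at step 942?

Simulating step by step:
t=0: [342, 342, 342, 342]
t=1: [306, 306, 306, 306]
t=2: [198, 198, 198, 198]
t=3: [126, 126, 126, 126]
t=4: [342, 342, 342, 342]

Answer: s_3(942) = 198
Key observation: The state at step 0, [342, 342, 342, 342], reappears at step 4: the system is in a cycle of period 4 from step 0 on.  Therefore the state at step 942 equals the state at step 0 + ((942 - 0) mod 4) = 2, which is [198, 198, 198, 198].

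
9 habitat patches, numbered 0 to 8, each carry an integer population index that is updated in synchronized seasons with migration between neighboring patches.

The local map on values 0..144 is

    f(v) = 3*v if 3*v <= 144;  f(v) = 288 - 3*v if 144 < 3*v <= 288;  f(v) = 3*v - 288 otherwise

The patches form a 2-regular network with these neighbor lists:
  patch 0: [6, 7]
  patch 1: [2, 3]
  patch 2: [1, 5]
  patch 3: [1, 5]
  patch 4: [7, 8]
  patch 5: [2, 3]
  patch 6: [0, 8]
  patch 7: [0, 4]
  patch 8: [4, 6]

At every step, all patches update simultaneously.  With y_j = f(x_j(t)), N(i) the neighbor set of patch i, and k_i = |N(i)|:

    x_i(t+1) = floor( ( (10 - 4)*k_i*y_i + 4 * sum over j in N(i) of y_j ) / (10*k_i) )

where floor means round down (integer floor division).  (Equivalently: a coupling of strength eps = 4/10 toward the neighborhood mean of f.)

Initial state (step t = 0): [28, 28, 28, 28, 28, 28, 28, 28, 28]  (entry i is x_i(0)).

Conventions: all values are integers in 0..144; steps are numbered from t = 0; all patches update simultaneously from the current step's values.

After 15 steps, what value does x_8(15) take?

Simulating step by step:
t=0: [28, 28, 28, 28, 28, 28, 28, 28, 28]
t=1: [84, 84, 84, 84, 84, 84, 84, 84, 84]
t=2: [36, 36, 36, 36, 36, 36, 36, 36, 36]
t=3: [108, 108, 108, 108, 108, 108, 108, 108, 108]
t=4: [36, 36, 36, 36, 36, 36, 36, 36, 36]
t=5: [108, 108, 108, 108, 108, 108, 108, 108, 108]
t=6: [36, 36, 36, 36, 36, 36, 36, 36, 36]
t=7: [108, 108, 108, 108, 108, 108, 108, 108, 108]
t=8: [36, 36, 36, 36, 36, 36, 36, 36, 36]
t=9: [108, 108, 108, 108, 108, 108, 108, 108, 108]
t=10: [36, 36, 36, 36, 36, 36, 36, 36, 36]
t=11: [108, 108, 108, 108, 108, 108, 108, 108, 108]
t=12: [36, 36, 36, 36, 36, 36, 36, 36, 36]
t=13: [108, 108, 108, 108, 108, 108, 108, 108, 108]
t=14: [36, 36, 36, 36, 36, 36, 36, 36, 36]
t=15: [108, 108, 108, 108, 108, 108, 108, 108, 108]

Answer: x_8(15) = 108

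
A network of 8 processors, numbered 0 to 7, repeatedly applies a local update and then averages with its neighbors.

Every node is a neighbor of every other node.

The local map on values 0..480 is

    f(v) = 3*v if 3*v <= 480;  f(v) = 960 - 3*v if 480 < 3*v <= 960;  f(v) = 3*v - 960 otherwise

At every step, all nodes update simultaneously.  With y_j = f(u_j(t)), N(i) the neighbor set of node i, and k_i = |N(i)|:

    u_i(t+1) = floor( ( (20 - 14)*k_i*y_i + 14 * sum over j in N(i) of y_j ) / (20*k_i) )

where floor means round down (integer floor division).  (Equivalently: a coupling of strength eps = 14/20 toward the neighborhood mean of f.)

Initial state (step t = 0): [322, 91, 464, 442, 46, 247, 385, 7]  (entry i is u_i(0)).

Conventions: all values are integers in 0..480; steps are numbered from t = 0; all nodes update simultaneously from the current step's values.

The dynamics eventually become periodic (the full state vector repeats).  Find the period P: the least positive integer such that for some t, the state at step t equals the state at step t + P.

Answer: 13
Key observation: The state at step 19, [256, 257, 257, 257, 257, 257, 257, 256], reappears at step 32 — and no state repeats earlier — so the cycle the system enters has period 13.

Derivation:
t=0: [322, 91, 464, 442, 46, 247, 385, 7]
t=1: [166, 219, 251, 238, 192, 208, 204, 169]
t=2: [366, 334, 315, 323, 350, 341, 343, 364]
t=3: [83, 64, 58, 57, 73, 68, 69, 82]
t=4: [216, 204, 201, 200, 210, 207, 207, 215]
t=5: [332, 339, 341, 342, 336, 337, 337, 333]
t=6: [48, 52, 53, 54, 50, 51, 51, 48]
t=7: [150, 153, 153, 154, 152, 152, 152, 150]
t=8: [454, 456, 456, 457, 456, 456, 456, 454]
t=9: [405, 407, 407, 407, 407, 407, 407, 405]
t=10: [258, 259, 259, 259, 259, 259, 259, 258]
t=11: [184, 183, 183, 183, 183, 183, 183, 184]
t=12: [409, 410, 410, 410, 410, 410, 410, 409]
t=13: [268, 269, 269, 269, 269, 269, 269, 268]
t=14: [154, 153, 153, 153, 153, 153, 153, 154]
t=15: [460, 459, 459, 459, 459, 459, 459, 460]
t=16: [418, 417, 417, 417, 417, 417, 417, 418]
t=17: [292, 291, 291, 291, 291, 291, 291, 292]
t=18: [85, 86, 86, 86, 86, 86, 86, 85]
t=19: [256, 257, 257, 257, 257, 257, 257, 256]
t=20: [190, 189, 189, 189, 189, 189, 189, 190]
t=21: [391, 392, 392, 392, 392, 392, 392, 391]
t=22: [214, 215, 215, 215, 215, 215, 215, 214]
t=23: [316, 315, 315, 315, 315, 315, 315, 316]
t=24: [13, 14, 14, 14, 14, 14, 14, 13]
t=25: [40, 41, 41, 41, 41, 41, 41, 40]
t=26: [121, 122, 122, 122, 122, 122, 122, 121]
t=27: [364, 365, 365, 365, 365, 365, 365, 364]
t=28: [133, 134, 134, 134, 134, 134, 134, 133]
t=29: [400, 401, 401, 401, 401, 401, 401, 400]
t=30: [241, 242, 242, 242, 242, 242, 242, 241]
t=31: [235, 234, 234, 234, 234, 234, 234, 235]
t=32: [256, 257, 257, 257, 257, 257, 257, 256]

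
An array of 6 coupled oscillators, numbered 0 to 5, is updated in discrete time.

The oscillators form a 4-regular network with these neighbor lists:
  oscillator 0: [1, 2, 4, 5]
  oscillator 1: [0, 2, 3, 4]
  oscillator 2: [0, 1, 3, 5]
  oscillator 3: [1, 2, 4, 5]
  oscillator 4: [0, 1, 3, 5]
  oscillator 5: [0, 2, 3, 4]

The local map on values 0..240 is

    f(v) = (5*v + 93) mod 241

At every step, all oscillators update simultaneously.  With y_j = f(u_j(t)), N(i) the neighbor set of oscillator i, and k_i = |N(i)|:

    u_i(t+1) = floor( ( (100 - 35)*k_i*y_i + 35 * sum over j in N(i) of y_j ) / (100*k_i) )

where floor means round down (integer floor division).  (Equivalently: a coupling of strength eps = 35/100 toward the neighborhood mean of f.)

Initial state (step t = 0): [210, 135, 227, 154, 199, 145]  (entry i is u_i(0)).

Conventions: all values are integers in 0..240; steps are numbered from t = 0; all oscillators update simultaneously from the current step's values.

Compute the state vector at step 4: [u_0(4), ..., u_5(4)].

Simulating step by step:
t=0: [210, 135, 227, 154, 199, 145]
t=1: [141, 70, 55, 116, 120, 102]
t=2: [106, 184, 134, 181, 188, 131]
t=3: [107, 56, 47, 38, 66, 41]
t=4: [134, 125, 89, 67, 151, 77]

Answer: [134, 125, 89, 67, 151, 77]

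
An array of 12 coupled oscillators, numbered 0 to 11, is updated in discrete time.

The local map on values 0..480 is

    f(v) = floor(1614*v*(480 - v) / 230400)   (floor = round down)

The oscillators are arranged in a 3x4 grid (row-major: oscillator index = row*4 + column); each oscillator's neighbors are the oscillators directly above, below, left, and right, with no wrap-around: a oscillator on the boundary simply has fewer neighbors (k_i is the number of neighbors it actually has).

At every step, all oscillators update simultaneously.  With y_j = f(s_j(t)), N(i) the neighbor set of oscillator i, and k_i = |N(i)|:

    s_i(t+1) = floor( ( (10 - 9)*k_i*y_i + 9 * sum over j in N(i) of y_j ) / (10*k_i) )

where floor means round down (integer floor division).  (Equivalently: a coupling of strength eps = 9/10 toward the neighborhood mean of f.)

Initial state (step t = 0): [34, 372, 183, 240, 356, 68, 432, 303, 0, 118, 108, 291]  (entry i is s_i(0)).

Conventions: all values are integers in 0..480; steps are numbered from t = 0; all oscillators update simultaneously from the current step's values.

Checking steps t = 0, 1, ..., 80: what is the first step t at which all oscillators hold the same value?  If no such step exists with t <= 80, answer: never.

Answer: never
Key observation: The state at step 10 reappears at step 14 — the system is in a cycle of period 4 from step 10 on.  No step 0..14 is synchronized, and the cycle repeats forever, so no step up to 80 (or ever) has all oscillators equal.

Derivation:
t=0: [34, 372, 183, 240, 356, 68, 432, 303, 0, 118, 108, 291]  (not all equal)
t=1: [276, 232, 286, 380, 121, 252, 291, 317, 273, 173, 276, 333]  (not all equal)
t=2: [357, 395, 355, 363, 387, 369, 386, 334, 343, 394, 369, 373]  (not all equal)
t=3: [249, 294, 266, 322, 301, 248, 300, 283, 252, 294, 259, 310]  (not all equal)
t=4: [382, 399, 374, 390, 399, 382, 395, 369, 382, 399, 379, 392]  (not all equal)
t=5: [229, 262, 239, 277, 258, 231, 269, 244, 229, 260, 237, 273]  (not all equal)
t=6: [400, 402, 397, 402, 401, 399, 402, 395, 400, 402, 397, 402]  (not all equal)
t=7: [220, 225, 220, 231, 224, 220, 229, 220, 220, 225, 220, 231]  (not all equal)
t=8: [400, 400, 401, 400, 400, 401, 400, 401, 400, 400, 401, 400]  (not all equal)
t=9: [224, 222, 223, 221, 223, 223, 221, 223, 224, 222, 223, 221]  (not all equal)
t=10: [401, 401, 400, 400, 401, 400, 400, 400, 401, 401, 400, 400]  (not all equal)
t=11: [221, 222, 223, 224, 221, 221, 224, 224, 221, 222, 223, 224]  (not all equal)
t=12: [400, 400, 401, 401, 400, 400, 400, 401, 400, 400, 401, 401]  (not all equal)
t=13: [224, 223, 222, 221, 224, 224, 221, 221, 224, 223, 222, 221]  (not all equal)
t=14: [401, 401, 400, 400, 401, 400, 400, 400, 401, 401, 400, 400]  (not all equal)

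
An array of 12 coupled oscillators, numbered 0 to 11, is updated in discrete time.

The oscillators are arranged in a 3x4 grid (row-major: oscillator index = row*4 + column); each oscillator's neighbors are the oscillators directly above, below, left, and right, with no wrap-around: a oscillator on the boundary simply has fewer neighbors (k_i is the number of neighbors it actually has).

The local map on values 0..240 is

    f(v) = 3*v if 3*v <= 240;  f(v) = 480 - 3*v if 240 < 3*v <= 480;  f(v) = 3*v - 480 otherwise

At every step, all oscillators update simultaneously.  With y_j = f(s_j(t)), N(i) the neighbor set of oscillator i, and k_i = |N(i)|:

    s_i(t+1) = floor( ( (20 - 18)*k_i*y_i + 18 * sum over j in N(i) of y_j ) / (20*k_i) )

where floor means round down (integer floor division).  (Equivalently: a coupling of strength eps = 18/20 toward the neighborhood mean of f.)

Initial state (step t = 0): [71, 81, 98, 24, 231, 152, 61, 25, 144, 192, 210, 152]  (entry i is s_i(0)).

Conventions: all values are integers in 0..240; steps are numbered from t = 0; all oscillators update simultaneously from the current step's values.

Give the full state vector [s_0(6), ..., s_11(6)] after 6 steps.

Simulating step by step:
t=0: [71, 81, 98, 24, 231, 152, 61, 25, 144, 192, 210, 152]
t=1: [223, 150, 166, 124, 106, 166, 116, 91, 143, 76, 105, 103]
t=2: [105, 70, 82, 112, 93, 126, 105, 144, 180, 93, 175, 184]
t=3: [201, 171, 179, 141, 118, 185, 113, 119, 186, 82, 135, 49]
t=4: [83, 79, 75, 86, 95, 127, 88, 115, 169, 91, 164, 103]
t=5: [217, 190, 225, 184, 126, 202, 127, 196, 183, 62, 179, 83]
t=6: [103, 156, 97, 143, 120, 119, 119, 131, 136, 94, 160, 97]

Answer: [103, 156, 97, 143, 120, 119, 119, 131, 136, 94, 160, 97]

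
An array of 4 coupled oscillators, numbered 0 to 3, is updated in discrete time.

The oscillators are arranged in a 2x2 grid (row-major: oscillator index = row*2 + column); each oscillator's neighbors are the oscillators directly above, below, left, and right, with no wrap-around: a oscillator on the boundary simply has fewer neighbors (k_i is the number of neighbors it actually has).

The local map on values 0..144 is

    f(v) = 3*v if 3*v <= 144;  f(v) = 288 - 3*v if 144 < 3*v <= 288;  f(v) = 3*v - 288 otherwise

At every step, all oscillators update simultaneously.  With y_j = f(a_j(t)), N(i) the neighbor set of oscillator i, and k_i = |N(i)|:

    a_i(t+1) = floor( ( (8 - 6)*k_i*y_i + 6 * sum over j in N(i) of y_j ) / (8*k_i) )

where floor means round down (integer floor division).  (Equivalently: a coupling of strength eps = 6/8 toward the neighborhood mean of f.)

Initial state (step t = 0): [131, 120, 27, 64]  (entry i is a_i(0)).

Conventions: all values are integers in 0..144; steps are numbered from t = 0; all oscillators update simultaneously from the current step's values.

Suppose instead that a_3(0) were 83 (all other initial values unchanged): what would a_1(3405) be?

Simulating step by step:
t=0: [131, 120, 27, 83]
t=1: [83, 72, 74, 67]
t=2: [61, 65, 63, 73]
t=3: [98, 88, 90, 89]
t=4: [17, 16, 14, 21]
t=5: [46, 54, 53, 49]
t=6: [130, 136, 136, 130]
t=7: [115, 106, 106, 115]
t=8: [36, 50, 50, 36]
t=9: [130, 115, 115, 130]
t=10: [68, 90, 90, 68]
t=11: [34, 67, 67, 34]
t=12: [90, 98, 98, 90]
t=13: [9, 15, 15, 9]
t=14: [40, 31, 31, 40]
t=15: [99, 113, 113, 99]
t=16: [40, 19, 19, 40]
t=17: [72, 104, 104, 72]
t=18: [36, 60, 60, 36]
t=19: [108, 108, 108, 108]
t=20: [36, 36, 36, 36]
t=21: [108, 108, 108, 108]

Answer: a_1(3405) = 108
Key observation: The state at step 19, [108, 108, 108, 108], reappears at step 21: the system is in a cycle of period 2 from step 19 on.  Therefore the state at step 3405 equals the state at step 19 + ((3405 - 19) mod 2) = 19, which is [108, 108, 108, 108].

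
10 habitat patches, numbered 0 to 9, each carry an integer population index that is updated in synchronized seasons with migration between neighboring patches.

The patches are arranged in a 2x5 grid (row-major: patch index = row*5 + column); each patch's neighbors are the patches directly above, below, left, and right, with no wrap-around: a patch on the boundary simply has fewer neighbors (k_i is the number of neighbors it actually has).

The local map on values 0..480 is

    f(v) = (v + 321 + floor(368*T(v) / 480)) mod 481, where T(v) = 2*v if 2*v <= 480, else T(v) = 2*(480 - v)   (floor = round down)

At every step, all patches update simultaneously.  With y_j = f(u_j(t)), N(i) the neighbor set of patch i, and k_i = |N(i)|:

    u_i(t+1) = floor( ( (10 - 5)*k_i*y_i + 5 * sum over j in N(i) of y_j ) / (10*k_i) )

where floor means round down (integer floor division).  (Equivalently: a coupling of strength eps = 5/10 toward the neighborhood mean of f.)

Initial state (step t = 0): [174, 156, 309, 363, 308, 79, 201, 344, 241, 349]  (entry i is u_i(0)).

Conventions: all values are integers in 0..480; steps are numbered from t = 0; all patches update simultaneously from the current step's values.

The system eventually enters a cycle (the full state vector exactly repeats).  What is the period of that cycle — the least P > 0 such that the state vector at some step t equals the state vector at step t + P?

Answer: 2
Key observation: The state at step 7, [375, 375, 375, 376, 376, 376, 375, 376, 376, 376], reappears at step 9 — and no state repeats earlier — so the cycle the system enters has period 2.

Derivation:
t=0: [174, 156, 309, 363, 308, 79, 201, 344, 241, 349]
t=1: [208, 290, 373, 402, 398, 177, 285, 397, 417, 409]
t=2: [360, 405, 379, 362, 361, 341, 390, 374, 356, 357]
t=3: [380, 367, 372, 381, 383, 385, 372, 375, 383, 384]
t=4: [374, 377, 376, 372, 371, 372, 376, 375, 372, 371]
t=5: [375, 374, 375, 376, 377, 376, 375, 375, 377, 377]
t=6: [375, 376, 375, 374, 374, 375, 375, 375, 374, 374]
t=7: [375, 375, 375, 376, 376, 376, 375, 376, 376, 376]
t=8: [375, 376, 375, 375, 375, 375, 375, 375, 375, 375]
t=9: [375, 375, 375, 376, 376, 376, 375, 376, 376, 376]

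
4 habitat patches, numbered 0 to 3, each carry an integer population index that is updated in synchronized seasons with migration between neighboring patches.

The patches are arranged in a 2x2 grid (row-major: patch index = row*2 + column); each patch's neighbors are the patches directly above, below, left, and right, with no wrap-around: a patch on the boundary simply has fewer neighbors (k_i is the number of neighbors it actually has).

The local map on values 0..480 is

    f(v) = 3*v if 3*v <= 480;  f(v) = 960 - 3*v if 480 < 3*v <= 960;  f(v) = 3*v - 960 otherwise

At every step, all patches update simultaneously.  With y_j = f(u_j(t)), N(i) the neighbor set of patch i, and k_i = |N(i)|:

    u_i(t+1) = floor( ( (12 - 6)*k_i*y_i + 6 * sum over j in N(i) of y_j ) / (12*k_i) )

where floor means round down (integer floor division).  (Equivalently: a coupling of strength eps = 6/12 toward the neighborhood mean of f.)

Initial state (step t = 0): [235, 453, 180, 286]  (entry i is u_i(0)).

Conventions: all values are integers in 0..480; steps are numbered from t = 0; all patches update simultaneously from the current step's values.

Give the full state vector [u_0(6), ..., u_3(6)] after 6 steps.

Answer: [222, 121, 202, 102]

Derivation:
t=0: [235, 453, 180, 286]
t=1: [332, 288, 299, 255]
t=2: [57, 105, 89, 137]
t=3: [231, 303, 279, 351]
t=4: [177, 115, 151, 90]
t=5: [414, 347, 401, 334]
t=6: [222, 121, 202, 102]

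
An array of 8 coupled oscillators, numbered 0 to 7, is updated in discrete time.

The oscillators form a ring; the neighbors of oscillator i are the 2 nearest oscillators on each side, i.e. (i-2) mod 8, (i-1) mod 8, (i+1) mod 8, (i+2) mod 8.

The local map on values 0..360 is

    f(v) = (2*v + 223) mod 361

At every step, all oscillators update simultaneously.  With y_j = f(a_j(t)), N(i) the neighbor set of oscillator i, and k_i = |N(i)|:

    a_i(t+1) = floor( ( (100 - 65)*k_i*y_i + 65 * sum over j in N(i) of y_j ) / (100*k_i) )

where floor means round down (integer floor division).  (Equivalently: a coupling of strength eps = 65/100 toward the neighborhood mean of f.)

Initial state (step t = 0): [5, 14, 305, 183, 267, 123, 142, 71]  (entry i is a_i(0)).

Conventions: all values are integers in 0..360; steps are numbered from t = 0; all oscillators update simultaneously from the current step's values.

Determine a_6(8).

Answer: a_6(8) = 101

Derivation:
t=0: [5, 14, 305, 183, 267, 123, 142, 71]
t=1: [164, 181, 160, 161, 108, 104, 112, 121]
t=2: [163, 185, 173, 154, 112, 97, 101, 129]
t=3: [167, 192, 182, 154, 111, 91, 95, 129]
t=4: [173, 201, 192, 157, 109, 84, 90, 129]
t=5: [182, 214, 204, 162, 108, 78, 85, 130]
t=6: [195, 232, 221, 171, 109, 74, 83, 134]
t=7: [216, 258, 246, 188, 116, 75, 86, 145]
t=8: [193, 174, 228, 160, 136, 88, 101, 111]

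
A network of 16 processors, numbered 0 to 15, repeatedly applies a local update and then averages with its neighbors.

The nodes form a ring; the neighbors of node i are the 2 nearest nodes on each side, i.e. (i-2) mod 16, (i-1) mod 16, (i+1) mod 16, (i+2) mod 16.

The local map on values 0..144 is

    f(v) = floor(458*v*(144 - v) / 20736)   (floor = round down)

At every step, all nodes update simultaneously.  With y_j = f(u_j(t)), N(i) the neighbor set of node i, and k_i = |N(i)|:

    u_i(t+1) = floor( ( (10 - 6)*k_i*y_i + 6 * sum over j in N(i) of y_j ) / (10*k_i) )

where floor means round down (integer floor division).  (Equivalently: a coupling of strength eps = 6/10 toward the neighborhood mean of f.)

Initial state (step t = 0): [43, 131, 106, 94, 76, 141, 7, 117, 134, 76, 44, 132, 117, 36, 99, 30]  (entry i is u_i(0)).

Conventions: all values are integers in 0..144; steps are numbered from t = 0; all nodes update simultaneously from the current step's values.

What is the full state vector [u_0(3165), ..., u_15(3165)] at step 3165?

Answer: [77, 77, 77, 77, 77, 77, 77, 77, 77, 77, 77, 77, 77, 77, 77, 77]
Key observation: The state at step 8, [113, 113, 113, 113, 113, 113, 113, 113, 113, 113, 113, 113, 113, 113, 113, 113], reappears at step 10: the system is in a cycle of period 2 from step 8 on.  Therefore the state at step 3165 equals the state at step 8 + ((3165 - 8) mod 2) = 9, which is [77, 77, 77, 77, 77, 77, 77, 77, 77, 77, 77, 77, 77, 77, 77, 77].

Derivation:
t=0: [43, 131, 106, 94, 76, 141, 7, 117, 134, 76, 44, 132, 117, 36, 99, 30]
t=1: [82, 68, 87, 78, 78, 49, 41, 53, 56, 79, 75, 68, 74, 75, 87, 77]
t=2: [111, 112, 111, 110, 107, 104, 101, 104, 107, 111, 112, 113, 113, 113, 111, 112]
t=3: [79, 79, 81, 83, 87, 89, 91, 89, 86, 82, 79, 77, 77, 77, 78, 79]
t=4: [112, 112, 111, 110, 109, 108, 107, 108, 109, 111, 112, 112, 113, 113, 113, 113]
t=5: [78, 79, 80, 82, 83, 84, 85, 84, 83, 81, 79, 78, 77, 77, 77, 77]
t=6: [113, 112, 112, 112, 111, 111, 110, 111, 111, 112, 112, 112, 113, 113, 113, 113]
t=7: [77, 78, 78, 79, 80, 80, 80, 80, 80, 79, 78, 78, 77, 77, 77, 77]
t=8: [113, 113, 113, 113, 113, 113, 113, 113, 113, 113, 113, 113, 113, 113, 113, 113]
t=9: [77, 77, 77, 77, 77, 77, 77, 77, 77, 77, 77, 77, 77, 77, 77, 77]
t=10: [113, 113, 113, 113, 113, 113, 113, 113, 113, 113, 113, 113, 113, 113, 113, 113]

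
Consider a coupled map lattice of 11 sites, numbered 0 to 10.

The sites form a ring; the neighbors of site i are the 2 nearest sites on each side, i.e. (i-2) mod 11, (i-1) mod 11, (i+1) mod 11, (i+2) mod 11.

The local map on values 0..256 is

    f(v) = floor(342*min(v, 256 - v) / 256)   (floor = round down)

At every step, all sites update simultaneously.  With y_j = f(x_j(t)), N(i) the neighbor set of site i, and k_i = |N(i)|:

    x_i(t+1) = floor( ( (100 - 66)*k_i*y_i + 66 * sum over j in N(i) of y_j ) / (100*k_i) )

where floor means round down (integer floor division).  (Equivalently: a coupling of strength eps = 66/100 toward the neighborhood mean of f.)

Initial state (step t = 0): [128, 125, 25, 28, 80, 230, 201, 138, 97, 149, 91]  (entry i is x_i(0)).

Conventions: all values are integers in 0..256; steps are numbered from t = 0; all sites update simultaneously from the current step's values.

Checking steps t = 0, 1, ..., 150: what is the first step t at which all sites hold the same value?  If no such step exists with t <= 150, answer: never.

Answer: never
Key observation: The state at step 16 reappears at step 20 — the system is in a cycle of period 4 from step 16 on.  No step 0..20 is synchronized, and the cycle repeats forever, so no step up to 150 (or ever) has all sites equal.

Derivation:
t=0: [128, 125, 25, 28, 80, 230, 201, 138, 97, 149, 91]  (not all equal)
t=1: [134, 116, 90, 68, 65, 73, 95, 115, 125, 143, 141]  (not all equal)
t=2: [150, 138, 121, 106, 100, 108, 125, 140, 152, 155, 156]  (not all equal)
t=3: [144, 148, 149, 146, 146, 146, 150, 148, 143, 138, 139]  (not all equal)
t=4: [149, 146, 144, 145, 144, 144, 144, 146, 149, 152, 152]  (not all equal)
t=5: [142, 144, 147, 148, 148, 148, 147, 145, 142, 140, 140]  (not all equal)
t=6: [151, 148, 146, 144, 144, 144, 146, 148, 150, 152, 152]  (not all equal)
t=7: [140, 143, 145, 147, 148, 147, 145, 143, 141, 139, 139]  (not all equal)
t=8: [153, 150, 148, 146, 145, 146, 148, 150, 152, 154, 154]  (not all equal)
t=9: [138, 140, 143, 145, 146, 145, 143, 141, 138, 137, 137]  (not all equal)
t=10: [155, 153, 150, 148, 147, 148, 150, 153, 155, 156, 157]  (not all equal)
t=11: [135, 137, 140, 142, 143, 142, 140, 137, 135, 133, 133]  (not all equal)
t=12: [160, 157, 154, 152, 151, 152, 154, 157, 160, 162, 162]  (not all equal)
t=13: [128, 131, 135, 137, 138, 137, 135, 131, 128, 127, 127]  (not all equal)
t=14: [167, 165, 162, 159, 158, 159, 162, 165, 167, 169, 169]  (not all equal)
t=15: [118, 121, 124, 127, 128, 127, 124, 121, 118, 117, 117]  (not all equal)
t=16: [158, 161, 164, 167, 168, 167, 164, 161, 158, 157, 157]  (not all equal)
t=17: [128, 125, 122, 119, 118, 119, 122, 125, 128, 130, 130]  (not all equal)
t=18: [167, 165, 162, 159, 158, 159, 162, 165, 167, 168, 168]  (not all equal)
t=19: [119, 121, 124, 127, 128, 127, 124, 121, 119, 117, 117]  (not all equal)
t=20: [158, 161, 164, 167, 168, 167, 164, 161, 158, 157, 157]  (not all equal)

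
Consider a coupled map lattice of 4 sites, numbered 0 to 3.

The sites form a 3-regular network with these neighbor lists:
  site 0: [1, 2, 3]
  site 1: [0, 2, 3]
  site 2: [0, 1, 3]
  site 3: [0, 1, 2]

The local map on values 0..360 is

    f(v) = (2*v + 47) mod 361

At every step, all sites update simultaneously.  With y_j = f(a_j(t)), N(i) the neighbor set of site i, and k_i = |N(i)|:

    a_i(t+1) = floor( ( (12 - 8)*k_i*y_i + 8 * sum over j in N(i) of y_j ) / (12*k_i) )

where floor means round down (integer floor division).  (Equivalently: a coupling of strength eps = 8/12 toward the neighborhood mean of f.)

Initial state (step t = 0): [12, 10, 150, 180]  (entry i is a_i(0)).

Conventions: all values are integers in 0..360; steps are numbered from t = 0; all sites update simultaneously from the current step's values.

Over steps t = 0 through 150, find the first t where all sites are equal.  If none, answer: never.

Answer: 4
Key observation: Synchronization is absorbing here: once all sites are equal they stay equal, and step 4 is the first all-equal step.

Derivation:
t=0: [12, 10, 150, 180]  (not all equal)
t=1: [125, 125, 156, 123]  (not all equal)
t=2: [309, 309, 316, 309]  (not all equal)
t=3: [307, 307, 308, 307]  (not all equal)
t=4: [300, 300, 300, 300]  (all equal)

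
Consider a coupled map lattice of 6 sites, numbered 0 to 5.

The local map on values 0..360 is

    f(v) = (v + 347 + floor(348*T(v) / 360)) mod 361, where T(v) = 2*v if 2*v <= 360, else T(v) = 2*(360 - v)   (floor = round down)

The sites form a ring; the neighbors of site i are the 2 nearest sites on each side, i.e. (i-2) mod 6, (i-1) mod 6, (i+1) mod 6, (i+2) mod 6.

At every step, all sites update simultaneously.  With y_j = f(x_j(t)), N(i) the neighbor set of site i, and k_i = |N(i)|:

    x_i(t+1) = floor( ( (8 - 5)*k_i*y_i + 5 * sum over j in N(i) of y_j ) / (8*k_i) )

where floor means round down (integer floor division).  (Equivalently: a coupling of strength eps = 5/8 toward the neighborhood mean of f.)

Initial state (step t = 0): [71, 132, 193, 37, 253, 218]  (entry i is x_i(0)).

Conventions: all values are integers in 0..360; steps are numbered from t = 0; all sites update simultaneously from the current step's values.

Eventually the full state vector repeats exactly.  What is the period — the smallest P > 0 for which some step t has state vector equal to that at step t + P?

Simulating step by step:
t=0: [71, 132, 193, 37, 253, 218]
t=1: [127, 89, 112, 90, 116, 103]
t=2: [317, 281, 302, 277, 311, 292]
t=3: [36, 48, 41, 50, 38, 45]
t=4: [103, 117, 109, 119, 106, 113]
t=5: [302, 317, 309, 320, 305, 313]
t=6: [33, 28, 31, 27, 32, 29]
t=7: [76, 71, 74, 70, 75, 72]
t=8: [203, 197, 200, 196, 202, 198]
t=9: [133, 135, 134, 135, 133, 135]
t=10: [17, 19, 18, 19, 17, 19]
t=11: [37, 39, 38, 39, 37, 39]
t=12: [96, 98, 97, 98, 96, 98]
t=13: [269, 271, 270, 271, 269, 271]
t=14: [68, 68, 68, 68, 68, 68]
t=15: [185, 185, 185, 185, 185, 185]
t=16: [148, 148, 148, 148, 148, 148]
t=17: [59, 59, 59, 59, 59, 59]
t=18: [159, 159, 159, 159, 159, 159]
t=19: [91, 91, 91, 91, 91, 91]
t=20: [252, 252, 252, 252, 252, 252]
t=21: [85, 85, 85, 85, 85, 85]
t=22: [235, 235, 235, 235, 235, 235]
t=23: [101, 101, 101, 101, 101, 101]
t=24: [282, 282, 282, 282, 282, 282]
t=25: [57, 57, 57, 57, 57, 57]
t=26: [153, 153, 153, 153, 153, 153]
t=27: [73, 73, 73, 73, 73, 73]
t=28: [200, 200, 200, 200, 200, 200]
t=29: [134, 134, 134, 134, 134, 134]
t=30: [18, 18, 18, 18, 18, 18]
t=31: [38, 38, 38, 38, 38, 38]
t=32: [97, 97, 97, 97, 97, 97]
t=33: [270, 270, 270, 270, 270, 270]
t=34: [69, 69, 69, 69, 69, 69]
t=35: [188, 188, 188, 188, 188, 188]
t=36: [145, 145, 145, 145, 145, 145]
t=37: [50, 50, 50, 50, 50, 50]
t=38: [132, 132, 132, 132, 132, 132]
t=39: [12, 12, 12, 12, 12, 12]
t=40: [21, 21, 21, 21, 21, 21]
t=41: [47, 47, 47, 47, 47, 47]
t=42: [123, 123, 123, 123, 123, 123]
t=43: [346, 346, 346, 346, 346, 346]
t=44: [359, 359, 359, 359, 359, 359]
t=45: [346, 346, 346, 346, 346, 346]

Answer: 2
Key observation: The state at step 43, [346, 346, 346, 346, 346, 346], reappears at step 45 — and no state repeats earlier — so the cycle the system enters has period 2.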